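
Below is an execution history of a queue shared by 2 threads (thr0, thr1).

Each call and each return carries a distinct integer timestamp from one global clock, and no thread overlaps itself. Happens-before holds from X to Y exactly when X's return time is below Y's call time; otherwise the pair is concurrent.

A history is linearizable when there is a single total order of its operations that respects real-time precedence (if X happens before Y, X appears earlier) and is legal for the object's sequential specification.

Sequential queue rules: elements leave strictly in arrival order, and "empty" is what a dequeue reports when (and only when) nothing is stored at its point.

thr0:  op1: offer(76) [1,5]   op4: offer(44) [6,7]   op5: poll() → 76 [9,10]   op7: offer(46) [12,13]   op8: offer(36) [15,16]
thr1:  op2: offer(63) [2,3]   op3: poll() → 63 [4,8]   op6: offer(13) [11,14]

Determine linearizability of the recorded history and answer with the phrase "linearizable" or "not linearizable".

linearizable

one valid linearization: op2, op1, op3, op4, op5, op6, op7, op8
1. op2 offer(63), leaving queue <63>
2. op1 offer(76), leaving queue <63,76>
3. op3 poll() → 63, leaving queue <76>
4. op4 offer(44), leaving queue <76,44>
5. op5 poll() → 76, leaving queue <44>
6. op6 offer(13), leaving queue <44,13>
7. op7 offer(46), leaving queue <44,13,46>
8. op8 offer(36), leaving queue <44,13,46,36>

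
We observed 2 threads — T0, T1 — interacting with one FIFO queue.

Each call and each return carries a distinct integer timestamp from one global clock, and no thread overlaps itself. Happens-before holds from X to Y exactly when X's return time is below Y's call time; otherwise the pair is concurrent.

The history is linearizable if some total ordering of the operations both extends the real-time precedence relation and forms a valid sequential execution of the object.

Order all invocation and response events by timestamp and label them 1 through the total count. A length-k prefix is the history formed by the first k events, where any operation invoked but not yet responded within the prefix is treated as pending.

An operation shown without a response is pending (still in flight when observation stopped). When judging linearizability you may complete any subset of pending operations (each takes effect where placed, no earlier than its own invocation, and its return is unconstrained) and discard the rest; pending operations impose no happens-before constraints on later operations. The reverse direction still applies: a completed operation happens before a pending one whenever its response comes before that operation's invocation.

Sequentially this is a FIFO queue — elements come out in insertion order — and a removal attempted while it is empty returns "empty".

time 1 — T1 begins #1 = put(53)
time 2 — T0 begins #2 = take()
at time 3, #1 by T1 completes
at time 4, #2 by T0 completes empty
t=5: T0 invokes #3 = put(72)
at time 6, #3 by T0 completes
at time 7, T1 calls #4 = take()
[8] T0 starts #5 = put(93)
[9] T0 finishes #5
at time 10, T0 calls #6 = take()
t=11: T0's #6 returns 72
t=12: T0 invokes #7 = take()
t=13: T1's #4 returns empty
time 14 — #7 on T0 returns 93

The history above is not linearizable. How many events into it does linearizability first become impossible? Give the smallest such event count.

one valid order for events 1..12 is #2, #1, #3, #4, #5, #6:
1. #2 take() → empty, leaving queue <>
2. #1 put(53), leaving queue <53>
3. #3 put(72), leaving queue <53,72>
4. #4 take() (pending, included), leaving queue <72>
5. #5 put(93), leaving queue <72,93>
6. #6 take() → 72, leaving queue <93>
include event 13 — #4 responding at 13 — and every candidate order breaks
no completion choice of the 1 pending operation (#7) rescues it — every subset was tried
e.g. #1, #2, #3, #4, #5, #6 (pending dropped): illegal at step 2, since #2 take() → empty cannot apply there
e.g. #1, #2, #3, #5, #4, #6 (pending dropped): illegal at step 2, since #2 take() → empty cannot apply there

13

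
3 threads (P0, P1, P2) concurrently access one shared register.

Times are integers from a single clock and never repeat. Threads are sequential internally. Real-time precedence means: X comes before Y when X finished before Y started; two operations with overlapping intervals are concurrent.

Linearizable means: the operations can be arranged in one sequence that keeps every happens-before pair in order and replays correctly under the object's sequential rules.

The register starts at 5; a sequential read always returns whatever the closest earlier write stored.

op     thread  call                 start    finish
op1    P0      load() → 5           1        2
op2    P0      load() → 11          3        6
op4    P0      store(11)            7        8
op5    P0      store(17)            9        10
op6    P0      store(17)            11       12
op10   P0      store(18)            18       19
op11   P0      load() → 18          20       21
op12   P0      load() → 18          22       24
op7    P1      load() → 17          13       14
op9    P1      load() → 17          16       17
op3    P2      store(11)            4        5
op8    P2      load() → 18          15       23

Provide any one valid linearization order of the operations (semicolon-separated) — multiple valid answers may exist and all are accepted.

after step 1 (op1 load() → 5): value 5
after step 2 (op3 store(11)): value 11
after step 3 (op2 load() → 11): value 11
after step 4 (op4 store(11)): value 11
after step 5 (op5 store(17)): value 17
after step 6 (op6 store(17)): value 17
after step 7 (op7 load() → 17): value 17
after step 8 (op9 load() → 17): value 17
after step 9 (op10 store(18)): value 18
after step 10 (op8 load() → 18): value 18
after step 11 (op11 load() → 18): value 18
after step 12 (op12 load() → 18): value 18

op1; op3; op2; op4; op5; op6; op7; op9; op10; op8; op11; op12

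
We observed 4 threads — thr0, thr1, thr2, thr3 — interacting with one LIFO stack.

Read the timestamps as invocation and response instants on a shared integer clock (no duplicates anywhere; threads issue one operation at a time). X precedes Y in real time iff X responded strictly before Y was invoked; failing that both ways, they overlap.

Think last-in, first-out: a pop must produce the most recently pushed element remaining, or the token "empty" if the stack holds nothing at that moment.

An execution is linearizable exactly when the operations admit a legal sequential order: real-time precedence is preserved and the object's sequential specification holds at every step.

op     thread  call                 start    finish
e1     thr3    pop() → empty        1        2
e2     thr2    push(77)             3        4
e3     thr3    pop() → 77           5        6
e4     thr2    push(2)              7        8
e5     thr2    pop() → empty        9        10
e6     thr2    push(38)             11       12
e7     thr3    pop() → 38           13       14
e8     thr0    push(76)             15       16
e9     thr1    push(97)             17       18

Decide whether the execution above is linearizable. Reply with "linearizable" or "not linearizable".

not linearizable

cut after 9 events: linearizable; cut after 10 events (e5 responds, time 10): not linearizable
one real-time candidate order over the 5 completed operations — the LIFO stack replay rejects it
sample order e1, e2, e3, e4, e5 stalls at step 5 — e5 pop() → empty has no legal effect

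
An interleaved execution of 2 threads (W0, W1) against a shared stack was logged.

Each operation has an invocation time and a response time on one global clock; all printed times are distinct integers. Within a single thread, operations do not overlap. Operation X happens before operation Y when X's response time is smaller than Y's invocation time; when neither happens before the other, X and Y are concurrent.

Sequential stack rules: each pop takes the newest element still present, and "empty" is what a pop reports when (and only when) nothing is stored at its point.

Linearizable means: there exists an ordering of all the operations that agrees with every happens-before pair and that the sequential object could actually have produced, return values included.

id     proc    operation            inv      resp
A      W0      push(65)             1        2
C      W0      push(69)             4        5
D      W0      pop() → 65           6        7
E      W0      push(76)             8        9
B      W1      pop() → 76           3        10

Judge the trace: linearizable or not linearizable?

not linearizable

cut after 9 events: linearizable; cut after 10 events (B responds, time 10): not linearizable
no legal order exists: 4 real-time-consistent candidates over 5 completed stack operations, all rejected
one such order, A, B, C, D, E, breaks at step 2 where B pop() → 76 is illegal
one such order, A, C, B, D, E, breaks at step 3 where B pop() → 76 is illegal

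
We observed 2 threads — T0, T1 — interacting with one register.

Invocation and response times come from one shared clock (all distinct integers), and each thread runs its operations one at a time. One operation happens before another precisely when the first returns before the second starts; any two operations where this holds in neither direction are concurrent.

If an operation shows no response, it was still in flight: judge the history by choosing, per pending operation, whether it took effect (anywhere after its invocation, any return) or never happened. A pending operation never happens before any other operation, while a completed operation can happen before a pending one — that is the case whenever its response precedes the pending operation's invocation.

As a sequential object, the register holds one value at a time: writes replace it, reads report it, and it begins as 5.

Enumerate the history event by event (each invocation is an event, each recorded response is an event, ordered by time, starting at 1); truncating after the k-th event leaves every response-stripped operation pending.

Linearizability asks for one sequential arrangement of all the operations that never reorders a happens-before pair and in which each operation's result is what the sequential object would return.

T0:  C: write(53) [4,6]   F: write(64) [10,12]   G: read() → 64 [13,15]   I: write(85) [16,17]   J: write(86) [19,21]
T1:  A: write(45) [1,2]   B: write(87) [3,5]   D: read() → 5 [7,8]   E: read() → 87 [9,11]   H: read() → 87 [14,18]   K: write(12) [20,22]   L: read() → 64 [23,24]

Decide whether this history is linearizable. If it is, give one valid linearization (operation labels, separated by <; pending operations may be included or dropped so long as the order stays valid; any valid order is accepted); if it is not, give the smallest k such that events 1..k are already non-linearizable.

cut after 7 events: linearizable; cut after 8 events (D responds, time 8): not linearizable
4 completed operations, 2 real-time-consistent orders — every register replay fails
one such order, A, B, C, D, breaks at step 4 where D read() → 5 is illegal
one such order, A, C, B, D, breaks at step 4 where D read() → 5 is illegal

not linearizable — minimal violating prefix: 8 events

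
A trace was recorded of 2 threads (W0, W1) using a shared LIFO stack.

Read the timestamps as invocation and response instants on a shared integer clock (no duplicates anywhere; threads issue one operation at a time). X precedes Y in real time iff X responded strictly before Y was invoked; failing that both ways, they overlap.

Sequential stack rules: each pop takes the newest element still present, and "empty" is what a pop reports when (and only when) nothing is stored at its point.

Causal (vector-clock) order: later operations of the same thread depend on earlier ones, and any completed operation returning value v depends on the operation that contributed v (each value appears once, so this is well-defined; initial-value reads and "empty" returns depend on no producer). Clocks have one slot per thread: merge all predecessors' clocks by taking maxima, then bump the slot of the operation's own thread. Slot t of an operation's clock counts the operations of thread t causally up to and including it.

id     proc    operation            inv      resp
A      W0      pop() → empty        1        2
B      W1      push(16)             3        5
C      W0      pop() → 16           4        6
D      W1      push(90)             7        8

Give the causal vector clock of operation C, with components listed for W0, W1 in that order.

(2, 1)

B, invoked 3, has no incoming edges; only W1's bump applies → (0, 1)
A, invoked 1, has no incoming edges; only W0's bump applies → (1, 0)
merge at D (invoked 7): VC(B)=(0, 1), own-thread bump on W1 → (0, 2)
merge at C (invoked 4): VC(A)=(1, 0), VC(B)=(0, 1), own-thread bump on W0 → (2, 1)
target: VC(C) = (2, 1)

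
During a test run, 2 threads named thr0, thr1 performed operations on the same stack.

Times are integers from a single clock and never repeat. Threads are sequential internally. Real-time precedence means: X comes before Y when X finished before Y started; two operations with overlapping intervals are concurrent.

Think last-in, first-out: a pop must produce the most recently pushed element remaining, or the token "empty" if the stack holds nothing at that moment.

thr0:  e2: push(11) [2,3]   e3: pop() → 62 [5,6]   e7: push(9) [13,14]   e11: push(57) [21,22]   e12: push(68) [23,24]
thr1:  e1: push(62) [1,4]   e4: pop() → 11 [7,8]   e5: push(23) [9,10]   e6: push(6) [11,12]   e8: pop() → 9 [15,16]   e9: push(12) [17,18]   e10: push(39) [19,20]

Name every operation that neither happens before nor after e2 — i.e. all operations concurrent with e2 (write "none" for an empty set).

e2 spans [2,3]; an op avoiding the whole window 2..3 is ordered, any other is concurrent
e1 [1,4]: concurrent
e3 [5,6]: after
e4 [7,8]: after
e5 [9,10]: after
e6 [11,12]: after
e7 [13,14]: after
e8 [15,16]: after
e9 [17,18]: after
e10 [19,20]: after
e11 [21,22]: after
e12 [23,24]: after

e1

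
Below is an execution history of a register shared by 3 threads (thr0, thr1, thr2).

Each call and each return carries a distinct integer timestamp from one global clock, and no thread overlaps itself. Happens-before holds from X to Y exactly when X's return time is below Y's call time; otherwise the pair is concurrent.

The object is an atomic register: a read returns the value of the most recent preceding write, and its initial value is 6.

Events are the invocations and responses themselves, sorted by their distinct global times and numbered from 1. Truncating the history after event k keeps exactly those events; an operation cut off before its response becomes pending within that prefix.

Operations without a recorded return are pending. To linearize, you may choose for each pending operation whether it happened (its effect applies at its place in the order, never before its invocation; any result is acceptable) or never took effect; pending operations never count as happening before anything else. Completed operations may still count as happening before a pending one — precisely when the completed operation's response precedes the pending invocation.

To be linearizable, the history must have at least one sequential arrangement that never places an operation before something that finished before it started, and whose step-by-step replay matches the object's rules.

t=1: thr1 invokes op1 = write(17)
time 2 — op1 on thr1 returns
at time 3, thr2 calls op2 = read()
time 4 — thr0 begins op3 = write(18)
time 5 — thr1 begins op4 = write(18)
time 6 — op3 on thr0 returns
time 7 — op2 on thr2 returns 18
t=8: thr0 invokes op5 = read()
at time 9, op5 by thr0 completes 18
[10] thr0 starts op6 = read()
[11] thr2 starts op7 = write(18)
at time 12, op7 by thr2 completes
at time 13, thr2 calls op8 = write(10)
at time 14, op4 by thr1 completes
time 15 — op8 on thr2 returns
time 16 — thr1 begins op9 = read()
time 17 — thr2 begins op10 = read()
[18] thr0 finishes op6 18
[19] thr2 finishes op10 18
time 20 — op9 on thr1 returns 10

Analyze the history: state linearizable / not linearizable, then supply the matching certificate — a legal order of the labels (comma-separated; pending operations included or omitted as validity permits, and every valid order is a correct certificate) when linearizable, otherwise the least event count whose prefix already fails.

through event 19 a valid linearization exists; event 20 (op9 responding at time 20) ends that
real-time-consistent orders of the 10 completed operations: 132 — all fail the register replay
e.g. op1, op2, op3, op4, op5, op6, op7, op8, op9, op10: illegal at step 2, since op2 read() → 18 cannot apply there
e.g. op1, op2, op3, op4, op5, op6, op7, op8, op10, op9: illegal at step 2, since op2 read() → 18 cannot apply there

not linearizable — minimal violating prefix: 20 events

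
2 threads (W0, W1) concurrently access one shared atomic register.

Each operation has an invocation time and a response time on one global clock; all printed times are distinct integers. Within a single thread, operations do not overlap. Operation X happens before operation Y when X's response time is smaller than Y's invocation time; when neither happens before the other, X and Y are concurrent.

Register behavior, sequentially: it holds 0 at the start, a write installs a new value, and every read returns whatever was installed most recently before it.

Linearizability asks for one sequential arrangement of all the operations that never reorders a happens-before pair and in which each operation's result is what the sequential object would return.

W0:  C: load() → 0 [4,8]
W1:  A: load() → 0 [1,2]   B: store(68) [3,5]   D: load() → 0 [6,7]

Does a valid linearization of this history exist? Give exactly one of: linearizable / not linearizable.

prefix check: 1..6 passes, 1..7 fails once D's time-7 response joins
one real-time candidate order over the 3 completed operations — the atomic register replay rejects it
every completion of the 1 pending operation (C) was checked; none linearizes
sample order A, B, D (pending dropped) stalls at step 3 — D load() → 0 has no legal effect

not linearizable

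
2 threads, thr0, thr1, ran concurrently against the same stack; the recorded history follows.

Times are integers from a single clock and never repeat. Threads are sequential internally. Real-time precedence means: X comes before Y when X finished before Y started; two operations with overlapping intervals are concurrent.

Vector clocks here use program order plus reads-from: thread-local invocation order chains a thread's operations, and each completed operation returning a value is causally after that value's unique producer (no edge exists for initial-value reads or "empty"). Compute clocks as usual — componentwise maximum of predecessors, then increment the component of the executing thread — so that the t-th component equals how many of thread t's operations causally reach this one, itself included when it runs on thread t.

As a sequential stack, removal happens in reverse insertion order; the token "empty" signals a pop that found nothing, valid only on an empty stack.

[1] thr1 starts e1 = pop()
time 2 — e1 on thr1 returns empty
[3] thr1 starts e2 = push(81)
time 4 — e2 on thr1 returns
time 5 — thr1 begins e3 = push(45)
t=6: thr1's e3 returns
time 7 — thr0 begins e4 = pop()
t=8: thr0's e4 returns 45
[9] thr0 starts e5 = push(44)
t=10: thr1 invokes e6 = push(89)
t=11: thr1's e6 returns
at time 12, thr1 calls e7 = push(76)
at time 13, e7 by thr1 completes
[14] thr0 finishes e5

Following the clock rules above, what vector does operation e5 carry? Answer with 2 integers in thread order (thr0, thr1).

e1, invoked 1, has no incoming edges; only thr1's bump applies → (0, 1)
e2 (invocation 3): componentwise max over VC(e1)=(0, 1), +1 at thr1, giving (0, 2)
e3 (invocation 5): componentwise max over VC(e2)=(0, 2), +1 at thr1, giving (0, 3)
e6 (invocation 10): componentwise max over VC(e3)=(0, 3), +1 at thr1, giving (0, 4)
e4 (invocation 7): componentwise max over VC(e3)=(0, 3), +1 at thr0, giving (1, 3)
e7 (invocation 12): componentwise max over VC(e6)=(0, 4), +1 at thr1, giving (0, 5)
e5 (invocation 9): componentwise max over VC(e4)=(1, 3), +1 at thr0, giving (2, 3)
target: VC(e5) = (2, 3)

(2, 3)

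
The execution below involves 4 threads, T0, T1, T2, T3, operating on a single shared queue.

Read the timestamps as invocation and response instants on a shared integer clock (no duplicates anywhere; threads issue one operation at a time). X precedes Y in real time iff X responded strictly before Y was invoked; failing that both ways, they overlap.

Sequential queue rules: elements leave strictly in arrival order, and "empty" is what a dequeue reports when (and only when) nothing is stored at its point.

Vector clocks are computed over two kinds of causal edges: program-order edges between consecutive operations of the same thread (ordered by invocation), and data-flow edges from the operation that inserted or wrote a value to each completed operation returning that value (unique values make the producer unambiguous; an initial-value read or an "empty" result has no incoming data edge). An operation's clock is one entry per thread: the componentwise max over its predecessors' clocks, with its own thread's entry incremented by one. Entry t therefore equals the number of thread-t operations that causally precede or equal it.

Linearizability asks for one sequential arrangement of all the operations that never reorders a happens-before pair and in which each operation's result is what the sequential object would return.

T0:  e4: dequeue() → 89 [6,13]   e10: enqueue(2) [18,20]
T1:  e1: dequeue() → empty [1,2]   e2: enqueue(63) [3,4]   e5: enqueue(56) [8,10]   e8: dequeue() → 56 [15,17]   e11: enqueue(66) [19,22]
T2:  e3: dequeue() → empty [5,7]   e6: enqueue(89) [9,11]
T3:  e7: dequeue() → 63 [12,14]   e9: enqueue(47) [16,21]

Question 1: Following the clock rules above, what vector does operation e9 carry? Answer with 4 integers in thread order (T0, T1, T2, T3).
Answer: (0, 2, 0, 2)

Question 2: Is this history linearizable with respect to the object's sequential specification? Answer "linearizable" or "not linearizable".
not linearizable

already the first 13 events (up to e4's response at time 13) admit no linearization; the first 12 still do
real-time-consistent orders of the 6 completed operations: 8 — all fail the queue replay
every completion of the 1 pending operation (e7) was checked; none linearizes
for example e1, e2, e3, e4, e5, e6 (pending dropped) fails at step 3: e3 dequeue() → empty is not legal there
for example e1, e2, e3, e4, e6, e5 (pending dropped) fails at step 3: e3 dequeue() → empty is not legal there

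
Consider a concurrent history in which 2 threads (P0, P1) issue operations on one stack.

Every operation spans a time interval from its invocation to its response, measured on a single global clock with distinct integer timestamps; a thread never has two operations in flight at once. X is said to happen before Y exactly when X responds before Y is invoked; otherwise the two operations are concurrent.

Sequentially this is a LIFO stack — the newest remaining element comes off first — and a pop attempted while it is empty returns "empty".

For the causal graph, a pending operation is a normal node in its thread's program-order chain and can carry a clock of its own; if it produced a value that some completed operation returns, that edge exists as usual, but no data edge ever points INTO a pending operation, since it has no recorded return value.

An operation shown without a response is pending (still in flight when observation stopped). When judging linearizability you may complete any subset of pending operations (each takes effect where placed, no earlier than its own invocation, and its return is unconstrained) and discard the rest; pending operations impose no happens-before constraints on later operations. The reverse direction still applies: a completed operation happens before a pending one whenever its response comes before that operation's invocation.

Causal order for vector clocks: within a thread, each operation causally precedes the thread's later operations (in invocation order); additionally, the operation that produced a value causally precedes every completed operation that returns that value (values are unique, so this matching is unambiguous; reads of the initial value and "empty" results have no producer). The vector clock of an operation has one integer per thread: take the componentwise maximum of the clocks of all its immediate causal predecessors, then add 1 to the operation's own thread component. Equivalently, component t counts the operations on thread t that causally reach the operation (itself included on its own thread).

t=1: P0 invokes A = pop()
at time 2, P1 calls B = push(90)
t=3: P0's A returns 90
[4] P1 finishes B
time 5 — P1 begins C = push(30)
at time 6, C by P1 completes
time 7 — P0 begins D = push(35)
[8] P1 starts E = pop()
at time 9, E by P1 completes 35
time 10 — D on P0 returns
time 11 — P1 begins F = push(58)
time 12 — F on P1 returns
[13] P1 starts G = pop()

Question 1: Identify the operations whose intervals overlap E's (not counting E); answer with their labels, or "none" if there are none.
D

overlap test against E [8,9]: concurrent iff the interval meets 8..9
A [1,3]: before
B [2,4]: before
C [5,6]: before
D [7,10]: concurrent
F [11,12]: after
G [13,…): after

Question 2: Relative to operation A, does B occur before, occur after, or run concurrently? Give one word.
concurrent

B spans [2,4], A spans [1,3]
the intervals overlap in both directions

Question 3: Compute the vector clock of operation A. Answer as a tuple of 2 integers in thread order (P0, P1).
(1, 1)

VC(B, invoked at 2): no causal predecessors; +1 on P1 → (0, 1)
C, invoked 5, takes VC(B)=(0, 1) under max, adds 1 for P1 → (0, 2)
A, invoked 1, takes VC(B)=(0, 1) under max, adds 1 for P0 → (1, 1)
D, invoked 7, takes VC(A)=(1, 1) under max, adds 1 for P0 → (2, 1)
E, invoked 8, takes VC(C)=(0, 2), VC(D)=(2, 1) under max, adds 1 for P1 → (2, 3)
F, invoked 11, takes VC(E)=(2, 3) under max, adds 1 for P1 → (2, 4)
G, invoked 13, takes VC(F)=(2, 4) under max, adds 1 for P1 → (2, 5)
target: VC(A) = (1, 1)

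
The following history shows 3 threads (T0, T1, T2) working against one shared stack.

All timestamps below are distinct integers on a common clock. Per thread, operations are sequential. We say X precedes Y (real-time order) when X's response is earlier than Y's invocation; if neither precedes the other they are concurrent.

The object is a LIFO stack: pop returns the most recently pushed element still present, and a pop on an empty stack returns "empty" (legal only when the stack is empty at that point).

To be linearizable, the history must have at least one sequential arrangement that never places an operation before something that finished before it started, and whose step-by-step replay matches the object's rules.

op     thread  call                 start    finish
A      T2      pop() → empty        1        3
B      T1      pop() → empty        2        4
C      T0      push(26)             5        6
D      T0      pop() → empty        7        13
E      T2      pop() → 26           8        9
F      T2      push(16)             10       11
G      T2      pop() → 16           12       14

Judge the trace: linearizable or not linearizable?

linearizable

one valid linearization: A, B, C, E, D, F, G
step 1: A pop() → empty — stack <>
step 2: B pop() → empty — stack <>
step 3: C push(26) — stack <26>
step 4: E pop() → 26 — stack <>
step 5: D pop() → empty — stack <>
step 6: F push(16) — stack <16>
step 7: G pop() → 16 — stack <>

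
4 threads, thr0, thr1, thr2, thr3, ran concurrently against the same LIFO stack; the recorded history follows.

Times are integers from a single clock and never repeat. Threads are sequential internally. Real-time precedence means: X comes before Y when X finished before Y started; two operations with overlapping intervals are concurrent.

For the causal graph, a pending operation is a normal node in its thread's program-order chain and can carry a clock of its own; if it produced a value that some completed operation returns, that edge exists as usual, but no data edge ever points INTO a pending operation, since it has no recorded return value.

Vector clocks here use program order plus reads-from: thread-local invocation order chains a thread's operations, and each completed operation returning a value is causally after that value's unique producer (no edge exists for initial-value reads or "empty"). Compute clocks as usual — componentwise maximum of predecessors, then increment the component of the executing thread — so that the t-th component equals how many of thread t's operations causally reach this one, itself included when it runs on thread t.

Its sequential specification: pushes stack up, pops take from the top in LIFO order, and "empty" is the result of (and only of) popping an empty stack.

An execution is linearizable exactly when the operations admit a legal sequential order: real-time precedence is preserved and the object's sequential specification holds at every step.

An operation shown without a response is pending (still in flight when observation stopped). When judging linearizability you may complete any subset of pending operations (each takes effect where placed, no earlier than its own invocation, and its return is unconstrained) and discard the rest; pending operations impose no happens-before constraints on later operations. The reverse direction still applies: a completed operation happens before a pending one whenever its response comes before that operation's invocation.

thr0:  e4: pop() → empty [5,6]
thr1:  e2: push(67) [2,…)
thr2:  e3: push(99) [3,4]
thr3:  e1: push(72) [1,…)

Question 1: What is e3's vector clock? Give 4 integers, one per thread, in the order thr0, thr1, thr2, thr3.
invoked at 1, e1 has no predecessors; its own thr3 bump gives (0, 0, 0, 1)
invoked at 3, e3 has no predecessors; its own thr2 bump gives (0, 0, 1, 0)
invoked at 2, e2 has no predecessors; its own thr1 bump gives (0, 1, 0, 0)
invoked at 5, e4 has no predecessors; its own thr0 bump gives (1, 0, 0, 0)
target: VC(e3) = (0, 0, 1, 0)

(0, 0, 1, 0)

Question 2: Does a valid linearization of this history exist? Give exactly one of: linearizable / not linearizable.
through event 5 a valid linearization exists; event 6 (e4 responding at time 6) ends that
a single order respects real time; the 2 completed LIFO stack operations fail replay along it
including or dropping the 2 pending operations (e1, e2) in any combination fails
take e3, e4 (pending dropped): step 2 already fails, because e4 pop() → empty cannot occur there

not linearizable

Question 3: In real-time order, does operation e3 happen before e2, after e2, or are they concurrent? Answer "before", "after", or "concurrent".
e3 spans [3,4], e2 spans [2,…)
the intervals overlap in both directions

concurrent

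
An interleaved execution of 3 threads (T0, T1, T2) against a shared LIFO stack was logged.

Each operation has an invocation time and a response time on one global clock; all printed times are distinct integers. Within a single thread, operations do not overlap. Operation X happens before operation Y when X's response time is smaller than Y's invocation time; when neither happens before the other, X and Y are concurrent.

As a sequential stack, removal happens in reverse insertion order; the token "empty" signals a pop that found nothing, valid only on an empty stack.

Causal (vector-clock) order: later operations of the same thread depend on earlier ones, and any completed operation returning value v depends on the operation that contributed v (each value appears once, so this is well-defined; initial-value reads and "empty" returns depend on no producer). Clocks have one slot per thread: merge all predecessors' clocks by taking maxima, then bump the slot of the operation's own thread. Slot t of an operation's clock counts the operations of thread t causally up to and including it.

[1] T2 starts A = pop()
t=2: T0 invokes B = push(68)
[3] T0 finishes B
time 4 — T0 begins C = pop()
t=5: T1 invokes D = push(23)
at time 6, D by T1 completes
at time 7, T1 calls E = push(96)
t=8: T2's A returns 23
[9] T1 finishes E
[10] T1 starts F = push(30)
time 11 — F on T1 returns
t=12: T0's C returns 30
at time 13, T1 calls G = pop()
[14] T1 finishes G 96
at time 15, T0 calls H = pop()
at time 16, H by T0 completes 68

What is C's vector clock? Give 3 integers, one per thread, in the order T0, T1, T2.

invoked at 5, D has no predecessors; its own T1 bump gives (0, 1, 0)
invoked at 2, B has no predecessors; its own T0 bump gives (1, 0, 0)
from VC(D)=(0, 1, 0), A (invoked 1) maxes components and bumps T2 → (0, 1, 1)
from VC(D)=(0, 1, 0), E (invoked 7) maxes components and bumps T1 → (0, 2, 0)
from VC(E)=(0, 2, 0), F (invoked 10) maxes components and bumps T1 → (0, 3, 0)
from VC(E)=(0, 2, 0), VC(F)=(0, 3, 0), G (invoked 13) maxes components and bumps T1 → (0, 4, 0)
from VC(B)=(1, 0, 0), VC(F)=(0, 3, 0), C (invoked 4) maxes components and bumps T0 → (2, 3, 0)
from VC(B)=(1, 0, 0), VC(C)=(2, 3, 0), H (invoked 15) maxes components and bumps T0 → (3, 3, 0)
target: VC(C) = (2, 3, 0)

(2, 3, 0)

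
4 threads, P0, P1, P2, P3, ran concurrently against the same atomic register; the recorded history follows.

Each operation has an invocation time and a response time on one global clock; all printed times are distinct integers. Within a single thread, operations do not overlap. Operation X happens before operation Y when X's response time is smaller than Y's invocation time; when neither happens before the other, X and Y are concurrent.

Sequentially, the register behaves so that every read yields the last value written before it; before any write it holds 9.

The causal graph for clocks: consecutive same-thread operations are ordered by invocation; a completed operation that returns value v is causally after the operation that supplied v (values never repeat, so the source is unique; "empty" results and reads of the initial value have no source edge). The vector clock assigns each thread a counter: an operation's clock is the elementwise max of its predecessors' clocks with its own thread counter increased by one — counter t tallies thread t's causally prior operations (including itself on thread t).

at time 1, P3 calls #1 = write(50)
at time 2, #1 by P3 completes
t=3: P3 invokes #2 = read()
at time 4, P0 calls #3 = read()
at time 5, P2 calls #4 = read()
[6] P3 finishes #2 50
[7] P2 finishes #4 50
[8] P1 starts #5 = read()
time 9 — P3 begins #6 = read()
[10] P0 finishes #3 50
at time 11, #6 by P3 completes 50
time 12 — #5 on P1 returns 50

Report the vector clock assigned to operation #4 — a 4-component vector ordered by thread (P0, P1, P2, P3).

root op #1, invoked 1: fresh clock plus P3's own tick → (0, 0, 0, 1)
invoked at 3, #2 merges VC(#1)=(0, 0, 0, 1) and bumps P3's slot → (0, 0, 0, 2)
invoked at 5, #4 merges VC(#1)=(0, 0, 0, 1) and bumps P2's slot → (0, 0, 1, 1)
invoked at 8, #5 merges VC(#1)=(0, 0, 0, 1) and bumps P1's slot → (0, 1, 0, 1)
invoked at 4, #3 merges VC(#1)=(0, 0, 0, 1) and bumps P0's slot → (1, 0, 0, 1)
invoked at 9, #6 merges VC(#1)=(0, 0, 0, 1), VC(#2)=(0, 0, 0, 2) and bumps P3's slot → (0, 0, 0, 3)
target: VC(#4) = (0, 0, 1, 1)

(0, 0, 1, 1)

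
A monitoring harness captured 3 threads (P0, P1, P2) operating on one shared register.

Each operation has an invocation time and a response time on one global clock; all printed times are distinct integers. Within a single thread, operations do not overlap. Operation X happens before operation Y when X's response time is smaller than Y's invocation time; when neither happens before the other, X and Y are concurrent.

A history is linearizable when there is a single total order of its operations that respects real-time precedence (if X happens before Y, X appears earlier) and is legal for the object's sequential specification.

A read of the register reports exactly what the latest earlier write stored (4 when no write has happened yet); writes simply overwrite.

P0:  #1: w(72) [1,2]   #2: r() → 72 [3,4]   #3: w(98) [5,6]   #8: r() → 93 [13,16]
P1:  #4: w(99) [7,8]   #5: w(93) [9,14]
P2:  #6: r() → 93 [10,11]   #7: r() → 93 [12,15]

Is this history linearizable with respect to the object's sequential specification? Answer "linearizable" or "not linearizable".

one valid linearization: #1, #2, #3, #4, #5, #6, #7, #8
step 1: #1 w(72) — value 72
step 2: #2 r() → 72 — value 72
step 3: #3 w(98) — value 98
step 4: #4 w(99) — value 99
step 5: #5 w(93) — value 93
step 6: #6 r() → 93 — value 93
step 7: #7 r() → 93 — value 93
step 8: #8 r() → 93 — value 93

linearizable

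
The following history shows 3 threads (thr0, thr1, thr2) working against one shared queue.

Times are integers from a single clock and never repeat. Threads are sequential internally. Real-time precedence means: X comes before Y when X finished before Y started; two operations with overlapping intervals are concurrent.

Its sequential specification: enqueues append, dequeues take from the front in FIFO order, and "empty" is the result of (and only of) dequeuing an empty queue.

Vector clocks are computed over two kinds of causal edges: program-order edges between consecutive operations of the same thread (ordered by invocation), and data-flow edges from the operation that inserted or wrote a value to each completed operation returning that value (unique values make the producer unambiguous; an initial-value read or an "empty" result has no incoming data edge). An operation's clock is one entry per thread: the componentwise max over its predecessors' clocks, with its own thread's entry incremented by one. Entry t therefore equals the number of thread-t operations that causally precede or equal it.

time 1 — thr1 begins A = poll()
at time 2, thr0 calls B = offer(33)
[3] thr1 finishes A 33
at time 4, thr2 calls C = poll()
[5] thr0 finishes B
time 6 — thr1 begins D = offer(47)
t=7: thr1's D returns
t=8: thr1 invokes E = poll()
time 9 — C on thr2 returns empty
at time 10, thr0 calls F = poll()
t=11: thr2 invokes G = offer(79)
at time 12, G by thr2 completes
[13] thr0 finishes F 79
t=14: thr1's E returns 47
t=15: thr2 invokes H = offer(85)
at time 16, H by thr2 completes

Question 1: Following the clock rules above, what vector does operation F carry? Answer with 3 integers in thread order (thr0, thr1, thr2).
root op C, invoked 4: fresh clock plus thr2's own tick → (0, 0, 1)
root op B, invoked 2: fresh clock plus thr0's own tick → (1, 0, 0)
invoked at 11, G merges VC(C)=(0, 0, 1) and bumps thr2's slot → (0, 0, 2)
invoked at 1, A merges VC(B)=(1, 0, 0) and bumps thr1's slot → (1, 1, 0)
invoked at 15, H merges VC(G)=(0, 0, 2) and bumps thr2's slot → (0, 0, 3)
invoked at 6, D merges VC(A)=(1, 1, 0) and bumps thr1's slot → (1, 2, 0)
invoked at 8, E merges VC(D)=(1, 2, 0) and bumps thr1's slot → (1, 3, 0)
invoked at 10, F merges VC(B)=(1, 0, 0), VC(G)=(0, 0, 2) and bumps thr0's slot → (2, 0, 2)
target: VC(F) = (2, 0, 2)

(2, 0, 2)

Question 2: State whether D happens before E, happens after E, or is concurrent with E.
D spans [6,7], E spans [8,14]
resp(D)=7 < inv(E)=8

before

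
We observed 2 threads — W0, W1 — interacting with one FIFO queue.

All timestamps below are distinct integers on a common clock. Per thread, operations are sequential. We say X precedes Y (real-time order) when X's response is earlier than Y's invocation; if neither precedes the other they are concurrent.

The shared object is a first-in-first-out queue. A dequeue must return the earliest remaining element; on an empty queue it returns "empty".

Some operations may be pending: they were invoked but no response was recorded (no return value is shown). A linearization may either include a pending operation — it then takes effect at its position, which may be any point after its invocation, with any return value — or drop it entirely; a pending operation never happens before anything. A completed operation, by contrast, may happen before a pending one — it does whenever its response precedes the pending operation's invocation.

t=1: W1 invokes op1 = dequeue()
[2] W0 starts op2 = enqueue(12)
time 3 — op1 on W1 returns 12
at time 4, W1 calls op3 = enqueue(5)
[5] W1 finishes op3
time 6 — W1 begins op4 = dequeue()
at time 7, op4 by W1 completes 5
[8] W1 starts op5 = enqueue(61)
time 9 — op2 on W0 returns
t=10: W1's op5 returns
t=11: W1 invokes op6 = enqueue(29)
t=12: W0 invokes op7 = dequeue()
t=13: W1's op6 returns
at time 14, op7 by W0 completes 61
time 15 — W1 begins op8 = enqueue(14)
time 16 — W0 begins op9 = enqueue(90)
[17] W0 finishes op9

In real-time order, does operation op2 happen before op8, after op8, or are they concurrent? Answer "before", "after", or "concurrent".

op2 spans [2,9], op8 spans [15,…)
resp(op2)=9 < inv(op8)=15

before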